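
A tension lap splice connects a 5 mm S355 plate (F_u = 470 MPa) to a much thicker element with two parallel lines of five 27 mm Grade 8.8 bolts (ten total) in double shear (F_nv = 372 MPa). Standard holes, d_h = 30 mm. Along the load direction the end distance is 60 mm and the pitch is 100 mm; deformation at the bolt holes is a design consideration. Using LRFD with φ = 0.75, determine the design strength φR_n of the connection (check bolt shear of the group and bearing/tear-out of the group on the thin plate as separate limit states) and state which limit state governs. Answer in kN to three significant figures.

Bolt shear: A_b = π·27²/4 = 572.6 mm²; R_n = 372 × 572.6 × 10 × 2 / 1000 = 4260 kN → 0.75 × 4260 = 3190 kN.
Bearing (1.2 l_c t F_u ≤ 2.4 d t F_u): upper limit = 2.4·27·5·470 / 1000 = 152.3 kN.
  Edge l_c = 60 − 30/2 = 45 → r_n = 126.9 kN; interior l_c = 100 − 30 = 70 → r_n = 152.3 kN.
  R_n,bearing = 2·126.9 + 8·152.3 = 1472 kN → 0.75 × 1472 = 1100 kN.
Bearing governs: 1100 kN.

1100 kN (bearing governs)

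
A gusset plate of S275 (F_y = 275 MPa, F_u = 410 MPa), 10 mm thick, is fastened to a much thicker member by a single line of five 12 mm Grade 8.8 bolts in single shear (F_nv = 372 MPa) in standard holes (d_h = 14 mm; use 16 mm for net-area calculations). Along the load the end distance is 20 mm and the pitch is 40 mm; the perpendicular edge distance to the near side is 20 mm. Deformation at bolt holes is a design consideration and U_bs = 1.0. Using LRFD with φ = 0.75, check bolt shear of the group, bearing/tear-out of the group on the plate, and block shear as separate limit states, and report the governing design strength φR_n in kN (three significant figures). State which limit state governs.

158 kN (bolt shear governs)

Bolt shear: A_b = π·12²/4 = 113.1 mm²; R_n = 372 × 113.1 × 5 × 1 / 1000 = 210.4 kN → 0.75 × 210.4 = 158 kN.
Bearing: edge l_c = 13, r_n = 63.96 kN; interior l_c = 26, r_n = 118.1 kN; R_n = 63.96 + 4·118.1 = 536.3 kN → 402 kN.
Block shear: A_gv = 1800, A_nv = 1080, A_nt = 120 mm²; R_n = min(0.6F_uA_nv, 0.6F_yA_gv) + U_bs·F_u·A_nt = 314.9 kN → 236 kN.
Bolt shear governs: 158 kN.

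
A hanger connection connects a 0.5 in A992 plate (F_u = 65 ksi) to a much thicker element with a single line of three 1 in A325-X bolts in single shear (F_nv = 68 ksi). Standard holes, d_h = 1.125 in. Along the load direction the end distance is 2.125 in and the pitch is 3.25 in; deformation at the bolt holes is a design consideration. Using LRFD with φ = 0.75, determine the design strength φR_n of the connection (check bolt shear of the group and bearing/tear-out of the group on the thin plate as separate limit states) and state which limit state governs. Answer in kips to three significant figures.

120 kips (bolt shear governs)

Bolt shear: A_b = π·1²/4 = 0.7854 in²; R_n = 68 × 0.7854 × 3 × 1 = 160.2 kips → 0.75 × 160.2 = 120 kips.
Bearing (1.2 l_c t F_u ≤ 2.4 d t F_u): upper limit = 2.4·1·0.5·65 = 78 kips.
  Edge l_c = 2.125 − 1.125/2 = 1.562 → r_n = 60.94 kips; interior l_c = 3.25 − 1.125 = 2.125 → r_n = 78 kips.
  R_n,bearing = 1·60.94 + 2·78 = 216.9 kips → 0.75 × 216.9 = 163 kips.
Bolt shear governs: 120 kips.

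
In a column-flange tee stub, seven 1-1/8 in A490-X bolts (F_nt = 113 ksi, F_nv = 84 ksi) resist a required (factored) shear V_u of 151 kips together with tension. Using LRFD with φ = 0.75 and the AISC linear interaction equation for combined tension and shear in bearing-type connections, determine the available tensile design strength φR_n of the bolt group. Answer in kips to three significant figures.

A_b = π·1.125²/4 = 0.994 in²; f_rv = 151 / (7 × 0.994) = 21.7 ksi.
F'_nt = 1.3 F_nt − (F_nt / φF_nv) f_rv = 1.3·113 − (113/(0.75·84))·21.7 = 108 ksi, capped at F_nt → F'_nt = 108 ksi.
R_n = F'_nt · A_b · n = 108 × 0.994 × 7 = 751.3 kips.
Design strength φR_n = 0.75 × 751.3 = 563 kips.

563 kips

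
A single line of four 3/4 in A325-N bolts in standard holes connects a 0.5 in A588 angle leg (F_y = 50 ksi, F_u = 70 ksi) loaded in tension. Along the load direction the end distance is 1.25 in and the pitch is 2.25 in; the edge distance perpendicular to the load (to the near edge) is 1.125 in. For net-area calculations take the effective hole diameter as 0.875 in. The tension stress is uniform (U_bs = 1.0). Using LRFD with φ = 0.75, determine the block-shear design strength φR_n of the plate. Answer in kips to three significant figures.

95.8 kips

Shear plane L_v = 1.25 + 3·2.25 = 8 in; A_gv = 8 × 0.5 = 4 in².
A_nv = (8 − 3.5·0.875) × 0.5 = 2.469 in².
A_nt = (1.125 − 0.5·0.875) × 0.5 = 0.3438 in².
0.6 F_u A_nv = 103.7 kips; 0.6 F_y A_gv = 120 kips → shear rupture governs the shear term.
R_n = 103.7 + 1.0 × 70 × 0.3438 = 127.8 kips.
Design strength φR_n = 0.75 × 127.8 = 95.8 kips.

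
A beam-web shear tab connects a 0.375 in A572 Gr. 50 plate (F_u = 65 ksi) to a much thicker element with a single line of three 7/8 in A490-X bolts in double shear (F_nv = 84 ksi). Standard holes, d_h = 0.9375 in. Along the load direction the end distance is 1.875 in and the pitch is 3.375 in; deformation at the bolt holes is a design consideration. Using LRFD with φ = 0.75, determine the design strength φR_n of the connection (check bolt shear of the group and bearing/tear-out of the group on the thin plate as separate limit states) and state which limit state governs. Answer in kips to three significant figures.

Bolt shear: A_b = π·0.875²/4 = 0.6013 in²; R_n = 84 × 0.6013 × 3 × 2 = 303.1 kips → 0.75 × 303.1 = 227 kips.
Bearing (1.2 l_c t F_u ≤ 2.4 d t F_u): upper limit = 2.4·0.875·0.375·65 = 51.19 kips.
  Edge l_c = 1.875 − 0.9375/2 = 1.406 → r_n = 41.13 kips; interior l_c = 3.375 − 0.9375 = 2.438 → r_n = 51.19 kips.
  R_n,bearing = 1·41.13 + 2·51.19 = 143.5 kips → 0.75 × 143.5 = 108 kips.
Bearing governs: 108 kips.

108 kips (bearing governs)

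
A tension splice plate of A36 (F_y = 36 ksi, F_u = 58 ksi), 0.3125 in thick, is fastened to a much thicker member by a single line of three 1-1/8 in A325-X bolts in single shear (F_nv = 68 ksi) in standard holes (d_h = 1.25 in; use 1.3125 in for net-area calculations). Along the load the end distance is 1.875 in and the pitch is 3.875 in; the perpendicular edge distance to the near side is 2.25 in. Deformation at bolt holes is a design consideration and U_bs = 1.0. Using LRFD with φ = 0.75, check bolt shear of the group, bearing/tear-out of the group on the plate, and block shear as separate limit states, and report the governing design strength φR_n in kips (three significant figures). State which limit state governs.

70.4 kips (block shear governs)

Bolt shear: A_b = π·1.125²/4 = 0.994 in²; R_n = 68 × 0.994 × 3 × 1 = 202.8 kips → 0.75 × 202.8 = 152 kips.
Bearing: edge l_c = 1.25, r_n = 27.19 kips; interior l_c = 2.625, r_n = 48.94 kips; R_n = 27.19 + 2·48.94 = 125.1 kips → 93.8 kips.
Block shear: A_gv = 3.008, A_nv = 1.982, A_nt = 0.498 in²; R_n = min(0.6F_uA_nv, 0.6F_yA_gv) + U_bs·F_u·A_nt = 93.86 kips → 70.4 kips.
Block shear governs: 70.4 kips.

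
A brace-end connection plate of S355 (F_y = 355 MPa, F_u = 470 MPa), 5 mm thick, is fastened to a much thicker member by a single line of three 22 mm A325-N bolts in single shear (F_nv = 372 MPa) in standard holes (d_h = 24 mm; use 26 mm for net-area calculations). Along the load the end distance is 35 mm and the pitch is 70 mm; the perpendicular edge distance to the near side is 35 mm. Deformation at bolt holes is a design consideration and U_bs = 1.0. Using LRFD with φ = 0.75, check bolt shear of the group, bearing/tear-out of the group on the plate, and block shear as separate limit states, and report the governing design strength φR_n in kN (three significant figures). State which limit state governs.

155 kN (block shear governs)

Bolt shear: A_b = π·22²/4 = 380.1 mm²; R_n = 372 × 380.1 × 3 × 1 / 1000 = 424.2 kN → 0.75 × 424.2 = 318 kN.
Bearing: edge l_c = 23, r_n = 64.86 kN; interior l_c = 46, r_n = 124.1 kN; R_n = 64.86 + 2·124.1 = 313 kN → 235 kN.
Block shear: A_gv = 875, A_nv = 550, A_nt = 110 mm²; R_n = min(0.6F_uA_nv, 0.6F_yA_gv) + U_bs·F_u·A_nt = 206.8 kN → 155 kN.
Block shear governs: 155 kN.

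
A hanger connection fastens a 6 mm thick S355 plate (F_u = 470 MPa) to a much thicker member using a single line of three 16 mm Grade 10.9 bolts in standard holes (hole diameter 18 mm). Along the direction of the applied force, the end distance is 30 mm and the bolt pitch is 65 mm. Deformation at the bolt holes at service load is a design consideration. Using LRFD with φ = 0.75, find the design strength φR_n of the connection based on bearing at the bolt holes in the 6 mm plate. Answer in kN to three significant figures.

216 kN

Per bolt r_n = 1.2 l_c t F_u ≤ 2.4 d t F_u; upper limit = 2.4 × 16 × 6 × 470 / 1000 = 108.3 kN.
Edge bolt: l_c = 30 − 18/2 = 21 mm → 1.2 × 21 × 6 × 470 / 1000 = 71.06 → r_n = 71.06 kN.
Interior bolts: l_c = 65 − 18 = 47 mm → 1.2 × 47 × 6 × 470 / 1000 = 159 → r_n = 108.3 kN.
R_n = 1 × 71.06 + 2 × 108.3 = 287.6 kN.
Design strength φR_n = 0.75 × 287.6 = 216 kN.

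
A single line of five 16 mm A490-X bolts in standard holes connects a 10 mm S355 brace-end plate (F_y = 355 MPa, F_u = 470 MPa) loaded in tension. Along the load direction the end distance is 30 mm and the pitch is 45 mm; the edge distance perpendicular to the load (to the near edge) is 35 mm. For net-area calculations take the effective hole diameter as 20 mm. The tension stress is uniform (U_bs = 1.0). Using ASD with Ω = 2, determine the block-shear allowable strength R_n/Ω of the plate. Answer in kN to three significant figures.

228 kN

Shear plane L_v = 30 + 4·45 = 210 mm; A_gv = 210 × 10 = 2100 mm².
A_nv = (210 − 4.5·20) × 10 = 1200 mm².
A_nt = (35 − 0.5·20) × 10 = 250 mm².
0.6 F_u A_nv = 338.4 kN; 0.6 F_y A_gv = 447.3 kN → shear rupture governs the shear term.
R_n = 338.4 + 1.0 × 470 × 250 / 1000 = 455.9 kN.
Allowable strength R_n/Ω = 455.9 / 2 = 228 kN.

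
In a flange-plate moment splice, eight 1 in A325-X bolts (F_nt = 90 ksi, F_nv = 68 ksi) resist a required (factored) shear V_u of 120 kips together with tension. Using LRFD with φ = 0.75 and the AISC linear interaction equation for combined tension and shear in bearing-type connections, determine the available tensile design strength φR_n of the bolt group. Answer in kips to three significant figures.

A_b = π·1²/4 = 0.7854 in²; f_rv = 120 / (8 × 0.7854) = 19.1 ksi.
F'_nt = 1.3 F_nt − (F_nt / φF_nv) f_rv = 1.3·90 − (90/(0.75·68))·19.1 = 83.3 ksi, capped at F_nt → F'_nt = 83.3 ksi.
R_n = F'_nt · A_b · n = 83.3 × 0.7854 × 8 = 523.4 kips.
Design strength φR_n = 0.75 × 523.4 = 393 kips.

393 kips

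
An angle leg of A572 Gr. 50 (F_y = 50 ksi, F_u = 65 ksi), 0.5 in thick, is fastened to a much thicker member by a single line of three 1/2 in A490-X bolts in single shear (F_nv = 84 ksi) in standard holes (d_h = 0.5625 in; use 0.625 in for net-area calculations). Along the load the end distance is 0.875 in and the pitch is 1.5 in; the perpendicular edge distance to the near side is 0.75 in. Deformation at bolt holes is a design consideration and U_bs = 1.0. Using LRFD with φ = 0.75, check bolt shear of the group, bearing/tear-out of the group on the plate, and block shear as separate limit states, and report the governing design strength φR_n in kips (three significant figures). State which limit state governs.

Bolt shear: A_b = π·0.5²/4 = 0.1963 in²; R_n = 84 × 0.1963 × 3 × 1 = 49.48 kips → 0.75 × 49.48 = 37.1 kips.
Bearing: edge l_c = 0.5938, r_n = 23.16 kips; interior l_c = 0.9375, r_n = 36.56 kips; R_n = 23.16 + 2·36.56 = 96.28 kips → 72.2 kips.
Block shear: A_gv = 1.938, A_nv = 1.156, A_nt = 0.2188 in²; R_n = min(0.6F_uA_nv, 0.6F_yA_gv) + U_bs·F_u·A_nt = 59.31 kips → 44.5 kips.
Bolt shear governs: 37.1 kips.

37.1 kips (bolt shear governs)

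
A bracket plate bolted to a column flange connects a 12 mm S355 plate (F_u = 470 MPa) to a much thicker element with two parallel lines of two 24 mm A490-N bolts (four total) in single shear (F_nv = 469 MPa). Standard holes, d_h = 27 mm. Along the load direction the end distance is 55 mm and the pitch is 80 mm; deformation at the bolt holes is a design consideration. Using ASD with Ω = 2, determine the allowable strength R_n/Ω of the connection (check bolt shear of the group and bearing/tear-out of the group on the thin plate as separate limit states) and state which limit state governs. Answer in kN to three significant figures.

424 kN (bolt shear governs)

Bolt shear: A_b = π·24²/4 = 452.4 mm²; R_n = 469 × 452.4 × 4 × 1 / 1000 = 848.7 kN → 848.7 / 2 = 424 kN.
Bearing (1.2 l_c t F_u ≤ 2.4 d t F_u): upper limit = 2.4·24·12·470 / 1000 = 324.9 kN.
  Edge l_c = 55 − 27/2 = 41.5 → r_n = 280.9 kN; interior l_c = 80 − 27 = 53 → r_n = 324.9 kN.
  R_n,bearing = 2·280.9 + 2·324.9 = 1211 kN → 1211 / 2 = 606 kN.
Bolt shear governs: 424 kN.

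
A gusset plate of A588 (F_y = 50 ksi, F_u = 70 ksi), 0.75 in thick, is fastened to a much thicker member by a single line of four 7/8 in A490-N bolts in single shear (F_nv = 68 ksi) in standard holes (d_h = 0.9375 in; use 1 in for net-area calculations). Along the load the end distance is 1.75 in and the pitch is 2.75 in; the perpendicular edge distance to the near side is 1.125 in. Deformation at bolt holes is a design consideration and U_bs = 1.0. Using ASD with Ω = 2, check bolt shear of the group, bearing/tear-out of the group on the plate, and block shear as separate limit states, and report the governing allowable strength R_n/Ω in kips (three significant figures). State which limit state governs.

Bolt shear: A_b = π·0.875²/4 = 0.6013 in²; R_n = 68 × 0.6013 × 4 × 1 = 163.6 kips → 163.6 / 2 = 81.8 kips.
Bearing: edge l_c = 1.281, r_n = 80.72 kips; interior l_c = 1.812, r_n = 110.3 kips; R_n = 80.72 + 3·110.3 = 411.5 kips → 206 kips.
Block shear: A_gv = 7.5, A_nv = 4.875, A_nt = 0.4688 in²; R_n = min(0.6F_uA_nv, 0.6F_yA_gv) + U_bs·F_u·A_nt = 237.6 kips → 119 kips.
Bolt shear governs: 81.8 kips.

81.8 kips (bolt shear governs)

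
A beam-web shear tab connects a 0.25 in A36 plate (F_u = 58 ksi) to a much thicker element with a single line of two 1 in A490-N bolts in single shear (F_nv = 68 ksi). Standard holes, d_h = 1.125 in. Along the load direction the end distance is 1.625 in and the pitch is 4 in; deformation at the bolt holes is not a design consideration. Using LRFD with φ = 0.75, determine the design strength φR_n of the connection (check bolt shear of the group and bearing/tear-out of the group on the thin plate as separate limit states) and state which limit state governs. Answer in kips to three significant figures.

Bolt shear: A_b = π·1²/4 = 0.7854 in²; R_n = 68 × 0.7854 × 2 × 1 = 106.8 kips → 0.75 × 106.8 = 80.1 kips.
Bearing (1.5 l_c t F_u ≤ 3.0 d t F_u): upper limit = 3.0·1·0.25·58 = 43.5 kips.
  Edge l_c = 1.625 − 1.125/2 = 1.062 → r_n = 23.11 kips; interior l_c = 4 − 1.125 = 2.875 → r_n = 43.5 kips.
  R_n,bearing = 1·23.11 + 1·43.5 = 66.61 kips → 0.75 × 66.61 = 50 kips.
Bearing governs: 50 kips.

50 kips (bearing governs)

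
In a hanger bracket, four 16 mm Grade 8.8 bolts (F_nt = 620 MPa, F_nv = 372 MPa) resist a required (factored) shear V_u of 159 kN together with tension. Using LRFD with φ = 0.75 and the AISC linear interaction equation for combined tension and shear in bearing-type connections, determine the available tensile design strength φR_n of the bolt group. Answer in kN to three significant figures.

221 kN

A_b = π·16²/4 = 201.1 mm²; f_rv = 159 × 1000 / (4 × 201.1) = 197.7 MPa.
F'_nt = 1.3 F_nt − (F_nt / φF_nv) f_rv = 1.3·620 − (620/(0.75·372))·197.7 = 366.7 MPa, capped at F_nt → F'_nt = 366.7 MPa.
R_n = F'_nt · A_b · n = 366.7 × 201.1 × 4 / 1000 = 294.9 kN.
Design strength φR_n = 0.75 × 294.9 = 221 kN.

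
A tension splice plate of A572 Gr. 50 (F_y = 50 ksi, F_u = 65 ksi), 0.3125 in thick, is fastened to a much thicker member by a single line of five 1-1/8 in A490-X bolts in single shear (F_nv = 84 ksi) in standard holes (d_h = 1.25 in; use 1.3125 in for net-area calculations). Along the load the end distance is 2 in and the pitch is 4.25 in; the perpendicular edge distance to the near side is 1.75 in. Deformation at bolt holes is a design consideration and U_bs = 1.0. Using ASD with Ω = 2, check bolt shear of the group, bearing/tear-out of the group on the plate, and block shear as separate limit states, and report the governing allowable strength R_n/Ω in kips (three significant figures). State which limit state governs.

90.9 kips (block shear governs)

Bolt shear: A_b = π·1.125²/4 = 0.994 in²; R_n = 84 × 0.994 × 5 × 1 = 417.5 kips → 417.5 / 2 = 209 kips.
Bearing: edge l_c = 1.375, r_n = 33.52 kips; interior l_c = 3, r_n = 54.84 kips; R_n = 33.52 + 4·54.84 = 252.9 kips → 126 kips.
Block shear: A_gv = 5.938, A_nv = 4.092, A_nt = 0.3418 in²; R_n = min(0.6F_uA_nv, 0.6F_yA_gv) + U_bs·F_u·A_nt = 181.8 kips → 90.9 kips.
Block shear governs: 90.9 kips.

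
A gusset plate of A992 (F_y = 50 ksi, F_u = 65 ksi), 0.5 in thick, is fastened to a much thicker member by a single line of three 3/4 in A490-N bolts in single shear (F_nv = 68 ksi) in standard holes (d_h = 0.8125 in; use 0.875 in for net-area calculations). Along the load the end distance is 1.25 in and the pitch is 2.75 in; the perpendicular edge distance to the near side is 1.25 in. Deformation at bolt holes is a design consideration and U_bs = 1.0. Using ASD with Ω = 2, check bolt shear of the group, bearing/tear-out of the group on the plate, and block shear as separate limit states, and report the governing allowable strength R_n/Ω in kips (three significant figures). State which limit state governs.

Bolt shear: A_b = π·0.75²/4 = 0.4418 in²; R_n = 68 × 0.4418 × 3 × 1 = 90.12 kips → 90.12 / 2 = 45.1 kips.
Bearing: edge l_c = 0.8438, r_n = 32.91 kips; interior l_c = 1.938, r_n = 58.5 kips; R_n = 32.91 + 2·58.5 = 149.9 kips → 75 kips.
Block shear: A_gv = 3.375, A_nv = 2.281, A_nt = 0.4062 in²; R_n = min(0.6F_uA_nv, 0.6F_yA_gv) + U_bs·F_u·A_nt = 115.4 kips → 57.7 kips.
Bolt shear governs: 45.1 kips.

45.1 kips (bolt shear governs)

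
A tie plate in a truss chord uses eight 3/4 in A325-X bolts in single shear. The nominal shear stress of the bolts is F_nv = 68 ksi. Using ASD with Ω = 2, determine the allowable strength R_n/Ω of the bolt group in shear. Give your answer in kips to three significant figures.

120 kips

A_b = π × 0.75² / 4 = 0.4418 in².
R_n = F_nv · A_b · n · n_s = 68 × 0.4418 × 8 × 1 = 240.3 kips.
Allowable strength R_n/Ω = 240.3 / 2 = 120 kips.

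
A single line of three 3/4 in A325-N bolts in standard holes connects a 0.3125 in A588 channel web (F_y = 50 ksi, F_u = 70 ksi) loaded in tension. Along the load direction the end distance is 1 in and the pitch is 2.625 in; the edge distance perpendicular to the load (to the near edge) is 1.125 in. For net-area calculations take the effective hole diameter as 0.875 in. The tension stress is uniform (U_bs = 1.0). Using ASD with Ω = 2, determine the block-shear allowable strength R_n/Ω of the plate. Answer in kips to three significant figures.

Shear plane L_v = 1 + 2·2.625 = 6.25 in; A_gv = 6.25 × 0.3125 = 1.953 in².
A_nv = (6.25 − 2.5·0.875) × 0.3125 = 1.27 in².
A_nt = (1.125 − 0.5·0.875) × 0.3125 = 0.2148 in².
0.6 F_u A_nv = 53.32 kips; 0.6 F_y A_gv = 58.59 kips → shear rupture governs the shear term.
R_n = 53.32 + 1.0 × 70 × 0.2148 = 68.36 kips.
Allowable strength R_n/Ω = 68.36 / 2 = 34.2 kips.

34.2 kips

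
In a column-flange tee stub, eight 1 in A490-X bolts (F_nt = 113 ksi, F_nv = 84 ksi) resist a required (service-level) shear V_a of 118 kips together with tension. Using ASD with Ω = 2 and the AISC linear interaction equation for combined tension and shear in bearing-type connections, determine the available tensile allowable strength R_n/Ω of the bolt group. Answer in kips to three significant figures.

A_b = π·1²/4 = 0.7854 in²; f_rv = 118 / (8 × 0.7854) = 18.78 ksi.
F'_nt = 1.3 F_nt − (Ω F_nt / F_nv) f_rv = 1.3·113 − (2·113/84)·18.78 = 96.37 ksi, capped at F_nt → F'_nt = 96.37 ksi.
R_n = F'_nt · A_b · n = 96.37 × 0.7854 × 8 = 605.5 kips.
Allowable strength R_n/Ω = 605.5 / 2 = 303 kips.

303 kips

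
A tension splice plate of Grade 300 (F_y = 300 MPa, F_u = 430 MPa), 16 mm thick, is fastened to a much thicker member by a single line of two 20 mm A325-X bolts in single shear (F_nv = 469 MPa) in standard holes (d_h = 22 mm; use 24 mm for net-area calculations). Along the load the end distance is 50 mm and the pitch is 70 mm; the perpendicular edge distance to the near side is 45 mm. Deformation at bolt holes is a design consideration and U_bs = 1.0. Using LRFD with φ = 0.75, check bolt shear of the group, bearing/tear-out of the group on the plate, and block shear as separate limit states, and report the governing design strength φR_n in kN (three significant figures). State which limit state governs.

221 kN (bolt shear governs)

Bolt shear: A_b = π·20²/4 = 314.2 mm²; R_n = 469 × 314.2 × 2 × 1 / 1000 = 294.7 kN → 0.75 × 294.7 = 221 kN.
Bearing: edge l_c = 39, r_n = 322 kN; interior l_c = 48, r_n = 330.2 kN; R_n = 322 + 1·330.2 = 652.2 kN → 489 kN.
Block shear: A_gv = 1920, A_nv = 1344, A_nt = 528 mm²; R_n = min(0.6F_uA_nv, 0.6F_yA_gv) + U_bs·F_u·A_nt = 572.6 kN → 429 kN.
Bolt shear governs: 221 kN.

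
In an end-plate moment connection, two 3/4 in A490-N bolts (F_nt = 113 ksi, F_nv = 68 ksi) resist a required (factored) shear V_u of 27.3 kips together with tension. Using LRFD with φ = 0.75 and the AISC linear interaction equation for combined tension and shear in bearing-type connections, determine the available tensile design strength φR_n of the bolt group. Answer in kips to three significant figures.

A_b = π·0.75²/4 = 0.4418 in²; f_rv = 27.3 / (2 × 0.4418) = 30.9 ksi.
F'_nt = 1.3 F_nt − (F_nt / φF_nv) f_rv = 1.3·113 − (113/(0.75·68))·30.9 = 78.44 ksi, capped at F_nt → F'_nt = 78.44 ksi.
R_n = F'_nt · A_b · n = 78.44 × 0.4418 × 2 = 69.31 kips.
Design strength φR_n = 0.75 × 69.31 = 52 kips.

52 kips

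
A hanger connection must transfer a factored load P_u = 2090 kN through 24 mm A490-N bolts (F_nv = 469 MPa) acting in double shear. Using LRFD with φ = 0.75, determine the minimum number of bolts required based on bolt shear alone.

7 bolts

A_b = π·24²/4 = 452.4 mm².
Per-bolt design strength φR_n = 0.75 × 469 × 452.4 × 2 / 1000 = 318.3 kN.
n ≥ 2090 / 318.3 = 6.567 → use 7 bolts.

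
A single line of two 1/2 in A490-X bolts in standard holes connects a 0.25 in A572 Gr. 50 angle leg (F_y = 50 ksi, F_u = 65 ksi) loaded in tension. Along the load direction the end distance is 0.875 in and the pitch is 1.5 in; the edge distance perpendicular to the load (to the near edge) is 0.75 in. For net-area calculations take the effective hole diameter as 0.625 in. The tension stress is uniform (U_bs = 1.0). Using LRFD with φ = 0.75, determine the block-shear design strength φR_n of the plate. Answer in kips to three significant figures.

Shear plane L_v = 0.875 + 1·1.5 = 2.375 in; A_gv = 2.375 × 0.25 = 0.5938 in².
A_nv = (2.375 − 1.5·0.625) × 0.25 = 0.3594 in².
A_nt = (0.75 − 0.5·0.625) × 0.25 = 0.1094 in².
0.6 F_u A_nv = 14.02 kips; 0.6 F_y A_gv = 17.81 kips → shear rupture governs the shear term.
R_n = 14.02 + 1.0 × 65 × 0.1094 = 21.12 kips.
Design strength φR_n = 0.75 × 21.12 = 15.8 kips.

15.8 kips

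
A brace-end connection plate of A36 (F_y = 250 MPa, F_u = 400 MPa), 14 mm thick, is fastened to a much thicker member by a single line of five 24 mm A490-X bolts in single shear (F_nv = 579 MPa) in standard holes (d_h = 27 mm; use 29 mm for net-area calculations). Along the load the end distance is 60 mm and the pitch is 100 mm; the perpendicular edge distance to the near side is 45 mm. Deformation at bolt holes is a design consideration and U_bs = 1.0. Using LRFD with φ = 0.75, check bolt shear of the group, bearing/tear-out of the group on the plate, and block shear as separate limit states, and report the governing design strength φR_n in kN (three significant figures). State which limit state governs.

853 kN (block shear governs)

Bolt shear: A_b = π·24²/4 = 452.4 mm²; R_n = 579 × 452.4 × 5 × 1 / 1000 = 1310 kN → 0.75 × 1310 = 982 kN.
Bearing: edge l_c = 46.5, r_n = 312.5 kN; interior l_c = 73, r_n = 322.6 kN; R_n = 312.5 + 4·322.6 = 1603 kN → 1200 kN.
Block shear: A_gv = 6440, A_nv = 4613, A_nt = 427 mm²; R_n = min(0.6F_uA_nv, 0.6F_yA_gv) + U_bs·F_u·A_nt = 1137 kN → 853 kN.
Block shear governs: 853 kN.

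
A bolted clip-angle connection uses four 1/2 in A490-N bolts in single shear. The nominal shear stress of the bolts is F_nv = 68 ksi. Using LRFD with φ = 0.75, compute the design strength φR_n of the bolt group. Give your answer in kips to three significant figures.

40.1 kips

A_b = π × 0.5² / 4 = 0.1963 in².
R_n = F_nv · A_b · n · n_s = 68 × 0.1963 × 4 × 1 = 53.41 kips.
Design strength φR_n = 0.75 × 53.41 = 40.1 kips.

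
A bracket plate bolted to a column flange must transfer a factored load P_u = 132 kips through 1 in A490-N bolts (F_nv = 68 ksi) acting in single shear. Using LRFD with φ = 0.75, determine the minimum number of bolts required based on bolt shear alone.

A_b = π·1²/4 = 0.7854 in².
Per-bolt design strength φR_n = 0.75 × 68 × 0.7854 × 1 = 40.06 kips.
n ≥ 132 / 40.06 = 3.295 → use 4 bolts.

4 bolts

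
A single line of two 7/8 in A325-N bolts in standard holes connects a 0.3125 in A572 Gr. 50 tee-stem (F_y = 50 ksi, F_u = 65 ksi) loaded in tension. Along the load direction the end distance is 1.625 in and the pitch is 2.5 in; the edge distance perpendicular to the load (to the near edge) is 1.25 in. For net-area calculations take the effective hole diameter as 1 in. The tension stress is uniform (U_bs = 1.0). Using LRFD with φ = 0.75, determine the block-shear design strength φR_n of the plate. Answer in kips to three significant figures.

Shear plane L_v = 1.625 + 1·2.5 = 4.125 in; A_gv = 4.125 × 0.3125 = 1.289 in².
A_nv = (4.125 − 1.5·1) × 0.3125 = 0.8203 in².
A_nt = (1.25 − 0.5·1) × 0.3125 = 0.2344 in².
0.6 F_u A_nv = 31.99 kips; 0.6 F_y A_gv = 38.67 kips → shear rupture governs the shear term.
R_n = 31.99 + 1.0 × 65 × 0.2344 = 47.23 kips.
Design strength φR_n = 0.75 × 47.23 = 35.4 kips.

35.4 kips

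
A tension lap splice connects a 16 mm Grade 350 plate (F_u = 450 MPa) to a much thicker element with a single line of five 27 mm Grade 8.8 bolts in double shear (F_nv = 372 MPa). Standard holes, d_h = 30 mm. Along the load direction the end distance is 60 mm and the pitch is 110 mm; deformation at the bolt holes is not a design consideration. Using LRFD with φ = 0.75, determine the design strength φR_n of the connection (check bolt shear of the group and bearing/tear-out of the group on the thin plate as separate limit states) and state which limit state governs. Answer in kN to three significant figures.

Bolt shear: A_b = π·27²/4 = 572.6 mm²; R_n = 372 × 572.6 × 5 × 2 / 1000 = 2130 kN → 0.75 × 2130 = 1600 kN.
Bearing (1.5 l_c t F_u ≤ 3.0 d t F_u): upper limit = 3.0·27·16·450 / 1000 = 583.2 kN.
  Edge l_c = 60 − 30/2 = 45 → r_n = 486 kN; interior l_c = 110 − 30 = 80 → r_n = 583.2 kN.
  R_n,bearing = 1·486 + 4·583.2 = 2819 kN → 0.75 × 2819 = 2110 kN.
Bolt shear governs: 1600 kN.

1600 kN (bolt shear governs)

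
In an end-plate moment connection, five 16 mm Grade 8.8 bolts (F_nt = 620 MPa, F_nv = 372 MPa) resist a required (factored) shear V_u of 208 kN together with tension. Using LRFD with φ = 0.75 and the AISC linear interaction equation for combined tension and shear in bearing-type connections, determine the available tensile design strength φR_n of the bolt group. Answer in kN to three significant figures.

261 kN

A_b = π·16²/4 = 201.1 mm²; f_rv = 208 × 1000 / (5 × 201.1) = 206.9 MPa.
F'_nt = 1.3 F_nt − (F_nt / φF_nv) f_rv = 1.3·620 − (620/(0.75·372))·206.9 = 346.2 MPa, capped at F_nt → F'_nt = 346.2 MPa.
R_n = F'_nt · A_b · n = 346.2 × 201.1 × 5 / 1000 = 348.1 kN.
Design strength φR_n = 0.75 × 348.1 = 261 kN.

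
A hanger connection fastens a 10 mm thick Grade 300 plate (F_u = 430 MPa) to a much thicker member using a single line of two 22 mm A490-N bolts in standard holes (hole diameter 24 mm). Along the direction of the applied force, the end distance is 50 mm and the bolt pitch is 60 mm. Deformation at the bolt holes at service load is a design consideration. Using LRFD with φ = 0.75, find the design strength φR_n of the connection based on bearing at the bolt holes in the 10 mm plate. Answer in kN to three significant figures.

Per bolt r_n = 1.2 l_c t F_u ≤ 2.4 d t F_u; upper limit = 2.4 × 22 × 10 × 430 / 1000 = 227 kN.
Edge bolt: l_c = 50 − 24/2 = 38 mm → 1.2 × 38 × 10 × 430 / 1000 = 196.1 → r_n = 196.1 kN.
Interior bolts: l_c = 60 − 24 = 36 mm → 1.2 × 36 × 10 × 430 / 1000 = 185.8 → r_n = 185.8 kN.
R_n = 1 × 196.1 + 1 × 185.8 = 381.8 kN.
Design strength φR_n = 0.75 × 381.8 = 286 kN.

286 kN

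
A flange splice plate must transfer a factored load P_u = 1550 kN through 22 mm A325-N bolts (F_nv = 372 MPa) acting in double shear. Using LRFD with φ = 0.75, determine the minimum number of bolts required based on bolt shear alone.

8 bolts

A_b = π·22²/4 = 380.1 mm².
Per-bolt design strength φR_n = 0.75 × 372 × 380.1 × 2 / 1000 = 212.1 kN.
n ≥ 1550 / 212.1 = 7.307 → use 8 bolts.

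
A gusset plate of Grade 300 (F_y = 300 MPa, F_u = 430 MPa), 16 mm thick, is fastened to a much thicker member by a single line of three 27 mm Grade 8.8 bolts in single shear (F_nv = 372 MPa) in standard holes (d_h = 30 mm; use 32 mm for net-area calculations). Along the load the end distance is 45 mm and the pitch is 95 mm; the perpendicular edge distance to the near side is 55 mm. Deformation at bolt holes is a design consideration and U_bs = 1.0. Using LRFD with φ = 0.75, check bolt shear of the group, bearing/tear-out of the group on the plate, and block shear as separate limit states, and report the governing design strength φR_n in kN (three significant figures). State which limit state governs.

Bolt shear: A_b = π·27²/4 = 572.6 mm²; R_n = 372 × 572.6 × 3 × 1 / 1000 = 639 kN → 0.75 × 639 = 479 kN.
Bearing: edge l_c = 30, r_n = 247.7 kN; interior l_c = 65, r_n = 445.8 kN; R_n = 247.7 + 2·445.8 = 1139 kN → 854 kN.
Block shear: A_gv = 3760, A_nv = 2480, A_nt = 624 mm²; R_n = min(0.6F_uA_nv, 0.6F_yA_gv) + U_bs·F_u·A_nt = 908.2 kN → 681 kN.
Bolt shear governs: 479 kN.

479 kN (bolt shear governs)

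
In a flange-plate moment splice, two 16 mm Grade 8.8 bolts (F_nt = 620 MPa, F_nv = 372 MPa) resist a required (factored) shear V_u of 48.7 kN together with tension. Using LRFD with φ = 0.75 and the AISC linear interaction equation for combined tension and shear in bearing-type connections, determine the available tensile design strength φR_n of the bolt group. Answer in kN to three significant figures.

162 kN

A_b = π·16²/4 = 201.1 mm²; f_rv = 48.7 × 1000 / (2 × 201.1) = 121.1 MPa.
F'_nt = 1.3 F_nt − (F_nt / φF_nv) f_rv = 1.3·620 − (620/(0.75·372))·121.1 = 536.9 MPa, capped at F_nt → F'_nt = 536.9 MPa.
R_n = F'_nt · A_b · n = 536.9 × 201.1 × 2 / 1000 = 215.9 kN.
Design strength φR_n = 0.75 × 215.9 = 162 kN.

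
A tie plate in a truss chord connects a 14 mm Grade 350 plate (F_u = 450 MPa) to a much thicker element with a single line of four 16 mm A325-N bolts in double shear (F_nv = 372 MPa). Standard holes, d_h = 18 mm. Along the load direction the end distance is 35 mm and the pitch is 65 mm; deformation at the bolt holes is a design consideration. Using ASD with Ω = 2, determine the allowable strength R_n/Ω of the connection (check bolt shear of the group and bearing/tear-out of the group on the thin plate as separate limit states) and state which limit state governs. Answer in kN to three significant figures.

299 kN (bolt shear governs)

Bolt shear: A_b = π·16²/4 = 201.1 mm²; R_n = 372 × 201.1 × 4 × 2 / 1000 = 598.4 kN → 598.4 / 2 = 299 kN.
Bearing (1.2 l_c t F_u ≤ 2.4 d t F_u): upper limit = 2.4·16·14·450 / 1000 = 241.9 kN.
  Edge l_c = 35 − 18/2 = 26 → r_n = 196.6 kN; interior l_c = 65 − 18 = 47 → r_n = 241.9 kN.
  R_n,bearing = 1·196.6 + 3·241.9 = 922.3 kN → 922.3 / 2 = 461 kN.
Bolt shear governs: 299 kN.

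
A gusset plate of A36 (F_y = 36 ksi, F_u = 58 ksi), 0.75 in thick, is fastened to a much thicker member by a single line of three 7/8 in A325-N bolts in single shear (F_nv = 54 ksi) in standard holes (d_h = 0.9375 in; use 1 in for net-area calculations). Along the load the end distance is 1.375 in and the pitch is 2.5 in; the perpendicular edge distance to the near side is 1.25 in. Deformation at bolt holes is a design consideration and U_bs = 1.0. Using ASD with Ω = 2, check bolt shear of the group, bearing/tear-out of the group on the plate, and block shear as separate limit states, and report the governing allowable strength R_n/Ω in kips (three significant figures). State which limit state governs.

48.7 kips (bolt shear governs)

Bolt shear: A_b = π·0.875²/4 = 0.6013 in²; R_n = 54 × 0.6013 × 3 × 1 = 97.41 kips → 97.41 / 2 = 48.7 kips.
Bearing: edge l_c = 0.9062, r_n = 47.31 kips; interior l_c = 1.562, r_n = 81.56 kips; R_n = 47.31 + 2·81.56 = 210.4 kips → 105 kips.
Block shear: A_gv = 4.781, A_nv = 2.906, A_nt = 0.5625 in²; R_n = min(0.6F_uA_nv, 0.6F_yA_gv) + U_bs·F_u·A_nt = 133.8 kips → 66.9 kips.
Bolt shear governs: 48.7 kips.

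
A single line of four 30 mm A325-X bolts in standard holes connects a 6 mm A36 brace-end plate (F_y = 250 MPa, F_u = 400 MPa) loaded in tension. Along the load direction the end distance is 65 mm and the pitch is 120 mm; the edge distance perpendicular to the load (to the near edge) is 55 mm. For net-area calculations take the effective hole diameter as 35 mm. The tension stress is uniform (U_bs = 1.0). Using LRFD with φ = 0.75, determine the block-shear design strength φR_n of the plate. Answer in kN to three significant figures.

Shear plane L_v = 65 + 3·120 = 425 mm; A_gv = 425 × 6 = 2550 mm².
A_nv = (425 − 3.5·35) × 6 = 1815 mm².
A_nt = (55 − 0.5·35) × 6 = 225 mm².
0.6 F_u A_nv = 435.6 kN; 0.6 F_y A_gv = 382.5 kN → shear yielding governs the shear term.
R_n = 382.5 + 1.0 × 400 × 225 / 1000 = 472.5 kN.
Design strength φR_n = 0.75 × 472.5 = 354 kN.

354 kN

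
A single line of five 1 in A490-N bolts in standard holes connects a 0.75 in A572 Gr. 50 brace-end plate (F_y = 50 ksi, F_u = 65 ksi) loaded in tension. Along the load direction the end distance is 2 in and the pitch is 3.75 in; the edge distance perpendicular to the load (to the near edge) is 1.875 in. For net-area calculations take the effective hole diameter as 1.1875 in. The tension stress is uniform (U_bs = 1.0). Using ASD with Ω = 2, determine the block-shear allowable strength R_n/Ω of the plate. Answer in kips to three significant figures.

202 kips

Shear plane L_v = 2 + 4·3.75 = 17 in; A_gv = 17 × 0.75 = 12.75 in².
A_nv = (17 − 4.5·1.1875) × 0.75 = 8.742 in².
A_nt = (1.875 − 0.5·1.1875) × 0.75 = 0.9609 in².
0.6 F_u A_nv = 340.9 kips; 0.6 F_y A_gv = 382.5 kips → shear rupture governs the shear term.
R_n = 340.9 + 1.0 × 65 × 0.9609 = 403.4 kips.
Allowable strength R_n/Ω = 403.4 / 2 = 202 kips.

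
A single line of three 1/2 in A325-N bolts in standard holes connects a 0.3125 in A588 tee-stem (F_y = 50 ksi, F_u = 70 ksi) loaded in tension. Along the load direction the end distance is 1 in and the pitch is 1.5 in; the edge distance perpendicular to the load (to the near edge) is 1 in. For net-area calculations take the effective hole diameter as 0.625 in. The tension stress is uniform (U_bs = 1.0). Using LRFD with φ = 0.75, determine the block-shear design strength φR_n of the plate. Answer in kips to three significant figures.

Shear plane L_v = 1 + 2·1.5 = 4 in; A_gv = 4 × 0.3125 = 1.25 in².
A_nv = (4 − 2.5·0.625) × 0.3125 = 0.7617 in².
A_nt = (1 − 0.5·0.625) × 0.3125 = 0.2148 in².
0.6 F_u A_nv = 31.99 kips; 0.6 F_y A_gv = 37.5 kips → shear rupture governs the shear term.
R_n = 31.99 + 1.0 × 70 × 0.2148 = 47.03 kips.
Design strength φR_n = 0.75 × 47.03 = 35.3 kips.

35.3 kips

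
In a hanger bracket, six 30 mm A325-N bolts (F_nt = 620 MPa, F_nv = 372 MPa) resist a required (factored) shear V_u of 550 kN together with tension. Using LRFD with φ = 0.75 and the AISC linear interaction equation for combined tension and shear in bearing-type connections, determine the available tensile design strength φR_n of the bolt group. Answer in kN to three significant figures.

1650 kN

A_b = π·30²/4 = 706.9 mm²; f_rv = 550 × 1000 / (6 × 706.9) = 129.7 MPa.
F'_nt = 1.3 F_nt − (F_nt / φF_nv) f_rv = 1.3·620 − (620/(0.75·372))·129.7 = 517.8 MPa, capped at F_nt → F'_nt = 517.8 MPa.
R_n = F'_nt · A_b · n = 517.8 × 706.9 × 6 / 1000 = 2196 kN.
Design strength φR_n = 0.75 × 2196 = 1650 kN.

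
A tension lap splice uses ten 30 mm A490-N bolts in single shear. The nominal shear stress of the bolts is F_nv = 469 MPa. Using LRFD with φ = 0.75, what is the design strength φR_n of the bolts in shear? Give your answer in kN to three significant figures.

A_b = π × 30² / 4 = 706.9 mm².
R_n = F_nv · A_b · n · n_s = 469 × 706.9 × 10 × 1 / 1000 = 3315 kN.
Design strength φR_n = 0.75 × 3315 = 2490 kN.

2490 kN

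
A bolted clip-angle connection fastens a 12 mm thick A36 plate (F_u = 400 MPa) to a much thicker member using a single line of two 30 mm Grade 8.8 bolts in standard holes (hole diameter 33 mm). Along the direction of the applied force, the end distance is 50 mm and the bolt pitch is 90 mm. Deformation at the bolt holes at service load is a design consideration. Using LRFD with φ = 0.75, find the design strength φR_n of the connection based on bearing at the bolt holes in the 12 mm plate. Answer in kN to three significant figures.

391 kN

Per bolt r_n = 1.2 l_c t F_u ≤ 2.4 d t F_u; upper limit = 2.4 × 30 × 12 × 400 / 1000 = 345.6 kN.
Edge bolt: l_c = 50 − 33/2 = 33.5 mm → 1.2 × 33.5 × 12 × 400 / 1000 = 193 → r_n = 193 kN.
Interior bolts: l_c = 90 − 33 = 57 mm → 1.2 × 57 × 12 × 400 / 1000 = 328.3 → r_n = 328.3 kN.
R_n = 1 × 193 + 1 × 328.3 = 521.3 kN.
Design strength φR_n = 0.75 × 521.3 = 391 kN.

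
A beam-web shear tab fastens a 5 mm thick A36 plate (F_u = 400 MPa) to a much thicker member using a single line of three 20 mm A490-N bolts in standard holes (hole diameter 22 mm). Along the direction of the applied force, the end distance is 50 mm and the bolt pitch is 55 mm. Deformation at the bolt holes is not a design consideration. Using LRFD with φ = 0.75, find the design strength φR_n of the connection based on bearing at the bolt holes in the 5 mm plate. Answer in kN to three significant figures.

236 kN

Per bolt r_n = 1.5 l_c t F_u ≤ 3.0 d t F_u; upper limit = 3.0 × 20 × 5 × 400 / 1000 = 120 kN.
Edge bolt: l_c = 50 − 22/2 = 39 mm → 1.5 × 39 × 5 × 400 / 1000 = 117 → r_n = 117 kN.
Interior bolts: l_c = 55 − 22 = 33 mm → 1.5 × 33 × 5 × 400 / 1000 = 99 → r_n = 99 kN.
R_n = 1 × 117 + 2 × 99 = 315 kN.
Design strength φR_n = 0.75 × 315 = 236 kN.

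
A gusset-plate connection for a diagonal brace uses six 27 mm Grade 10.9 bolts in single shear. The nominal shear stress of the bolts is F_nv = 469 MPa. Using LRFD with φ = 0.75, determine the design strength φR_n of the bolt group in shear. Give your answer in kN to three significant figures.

1210 kN

A_b = π × 27² / 4 = 572.6 mm².
R_n = F_nv · A_b · n · n_s = 469 × 572.6 × 6 × 1 / 1000 = 1611 kN.
Design strength φR_n = 0.75 × 1611 = 1210 kN.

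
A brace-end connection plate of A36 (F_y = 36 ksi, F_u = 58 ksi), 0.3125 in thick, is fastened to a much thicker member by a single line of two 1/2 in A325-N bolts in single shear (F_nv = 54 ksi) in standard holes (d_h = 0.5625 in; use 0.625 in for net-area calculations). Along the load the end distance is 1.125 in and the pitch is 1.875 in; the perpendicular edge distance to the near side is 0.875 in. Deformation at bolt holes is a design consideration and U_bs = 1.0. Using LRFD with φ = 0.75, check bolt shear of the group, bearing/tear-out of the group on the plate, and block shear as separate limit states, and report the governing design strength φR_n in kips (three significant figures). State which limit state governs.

15.9 kips (bolt shear governs)

Bolt shear: A_b = π·0.5²/4 = 0.1963 in²; R_n = 54 × 0.1963 × 2 × 1 = 21.21 kips → 0.75 × 21.21 = 15.9 kips.
Bearing: edge l_c = 0.8438, r_n = 18.35 kips; interior l_c = 1.312, r_n = 21.75 kips; R_n = 18.35 + 1·21.75 = 40.1 kips → 30.1 kips.
Block shear: A_gv = 0.9375, A_nv = 0.6445, A_nt = 0.1758 in²; R_n = min(0.6F_uA_nv, 0.6F_yA_gv) + U_bs·F_u·A_nt = 30.45 kips → 22.8 kips.
Bolt shear governs: 15.9 kips.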